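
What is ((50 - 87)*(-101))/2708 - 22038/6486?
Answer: -5906787/2927348 ≈ -2.0178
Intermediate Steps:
((50 - 87)*(-101))/2708 - 22038/6486 = -37*(-101)*(1/2708) - 22038*1/6486 = 3737*(1/2708) - 3673/1081 = 3737/2708 - 3673/1081 = -5906787/2927348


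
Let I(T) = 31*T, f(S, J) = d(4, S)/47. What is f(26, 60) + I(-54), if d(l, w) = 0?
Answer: -1674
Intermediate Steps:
f(S, J) = 0 (f(S, J) = 0/47 = 0*(1/47) = 0)
f(26, 60) + I(-54) = 0 + 31*(-54) = 0 - 1674 = -1674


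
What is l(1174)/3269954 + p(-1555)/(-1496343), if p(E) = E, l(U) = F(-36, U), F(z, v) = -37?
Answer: 5029413779/4892972778222 ≈ 0.0010279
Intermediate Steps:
l(U) = -37
l(1174)/3269954 + p(-1555)/(-1496343) = -37/3269954 - 1555/(-1496343) = -37*1/3269954 - 1555*(-1/1496343) = -37/3269954 + 1555/1496343 = 5029413779/4892972778222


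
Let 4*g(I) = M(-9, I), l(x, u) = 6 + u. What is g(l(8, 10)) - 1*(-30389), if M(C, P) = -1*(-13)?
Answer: 121569/4 ≈ 30392.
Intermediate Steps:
M(C, P) = 13
g(I) = 13/4 (g(I) = (1/4)*13 = 13/4)
g(l(8, 10)) - 1*(-30389) = 13/4 - 1*(-30389) = 13/4 + 30389 = 121569/4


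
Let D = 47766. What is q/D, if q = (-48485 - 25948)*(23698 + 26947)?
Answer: -1256553095/15922 ≈ -78919.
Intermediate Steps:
q = -3769659285 (q = -74433*50645 = -3769659285)
q/D = -3769659285/47766 = -3769659285*1/47766 = -1256553095/15922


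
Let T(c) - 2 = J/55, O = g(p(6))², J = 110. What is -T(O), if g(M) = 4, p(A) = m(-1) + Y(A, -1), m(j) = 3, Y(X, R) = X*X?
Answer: -4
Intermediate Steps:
Y(X, R) = X²
p(A) = 3 + A²
O = 16 (O = 4² = 16)
T(c) = 4 (T(c) = 2 + 110/55 = 2 + 110*(1/55) = 2 + 2 = 4)
-T(O) = -1*4 = -4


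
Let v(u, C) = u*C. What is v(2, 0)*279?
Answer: 0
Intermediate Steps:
v(u, C) = C*u
v(2, 0)*279 = (0*2)*279 = 0*279 = 0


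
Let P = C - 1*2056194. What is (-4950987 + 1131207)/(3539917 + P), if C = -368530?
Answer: -1273260/371731 ≈ -3.4252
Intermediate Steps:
P = -2424724 (P = -368530 - 1*2056194 = -368530 - 2056194 = -2424724)
(-4950987 + 1131207)/(3539917 + P) = (-4950987 + 1131207)/(3539917 - 2424724) = -3819780/1115193 = -3819780*1/1115193 = -1273260/371731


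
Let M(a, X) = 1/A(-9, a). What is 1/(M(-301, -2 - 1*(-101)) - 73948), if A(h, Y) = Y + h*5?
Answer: -346/25586009 ≈ -1.3523e-5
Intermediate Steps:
A(h, Y) = Y + 5*h
M(a, X) = 1/(-45 + a) (M(a, X) = 1/(a + 5*(-9)) = 1/(a - 45) = 1/(-45 + a))
1/(M(-301, -2 - 1*(-101)) - 73948) = 1/(1/(-45 - 301) - 73948) = 1/(1/(-346) - 73948) = 1/(-1/346 - 73948) = 1/(-25586009/346) = -346/25586009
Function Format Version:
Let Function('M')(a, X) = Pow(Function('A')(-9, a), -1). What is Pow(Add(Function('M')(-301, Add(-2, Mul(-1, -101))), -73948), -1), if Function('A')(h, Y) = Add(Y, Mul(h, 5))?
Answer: Rational(-346, 25586009) ≈ -1.3523e-5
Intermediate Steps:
Function('A')(h, Y) = Add(Y, Mul(5, h))
Function('M')(a, X) = Pow(Add(-45, a), -1) (Function('M')(a, X) = Pow(Add(a, Mul(5, -9)), -1) = Pow(Add(a, -45), -1) = Pow(Add(-45, a), -1))
Pow(Add(Function('M')(-301, Add(-2, Mul(-1, -101))), -73948), -1) = Pow(Add(Pow(Add(-45, -301), -1), -73948), -1) = Pow(Add(Pow(-346, -1), -73948), -1) = Pow(Add(Rational(-1, 346), -73948), -1) = Pow(Rational(-25586009, 346), -1) = Rational(-346, 25586009)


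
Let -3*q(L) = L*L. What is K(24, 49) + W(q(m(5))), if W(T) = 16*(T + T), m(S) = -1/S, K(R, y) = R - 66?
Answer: -3182/75 ≈ -42.427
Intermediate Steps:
K(R, y) = -66 + R
q(L) = -L**2/3 (q(L) = -L*L/3 = -L**2/3)
W(T) = 32*T (W(T) = 16*(2*T) = 32*T)
K(24, 49) + W(q(m(5))) = (-66 + 24) + 32*(-(-1/5)**2/3) = -42 + 32*(-(-1*1/5)**2/3) = -42 + 32*(-(-1/5)**2/3) = -42 + 32*(-1/3*1/25) = -42 + 32*(-1/75) = -42 - 32/75 = -3182/75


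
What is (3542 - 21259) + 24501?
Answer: 6784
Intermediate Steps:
(3542 - 21259) + 24501 = -17717 + 24501 = 6784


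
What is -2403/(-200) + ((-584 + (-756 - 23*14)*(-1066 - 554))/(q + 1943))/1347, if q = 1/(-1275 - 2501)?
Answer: 25066358268247/1976525029800 ≈ 12.682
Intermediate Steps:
q = -1/3776 (q = 1/(-3776) = -1/3776 ≈ -0.00026483)
-2403/(-200) + ((-584 + (-756 - 23*14)*(-1066 - 554))/(q + 1943))/1347 = -2403/(-200) + ((-584 + (-756 - 23*14)*(-1066 - 554))/(-1/3776 + 1943))/1347 = -2403*(-1/200) + ((-584 + (-756 - 322)*(-1620))/(7336767/3776))*(1/1347) = 2403/200 + ((-584 - 1078*(-1620))*(3776/7336767))*(1/1347) = 2403/200 + ((-584 + 1746360)*(3776/7336767))*(1/1347) = 2403/200 + (1745776*(3776/7336767))*(1/1347) = 2403/200 + (6592050176/7336767)*(1/1347) = 2403/200 + 6592050176/9882625149 = 25066358268247/1976525029800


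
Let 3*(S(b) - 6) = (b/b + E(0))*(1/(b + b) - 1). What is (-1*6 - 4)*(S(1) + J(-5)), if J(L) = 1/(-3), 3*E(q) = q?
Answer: -55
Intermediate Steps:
E(q) = q/3
J(L) = -⅓
S(b) = 17/3 + 1/(6*b) (S(b) = 6 + ((b/b + (⅓)*0)*(1/(b + b) - 1))/3 = 6 + ((1 + 0)*(1/(2*b) - 1))/3 = 6 + (1*(1/(2*b) - 1))/3 = 6 + (1*(-1 + 1/(2*b)))/3 = 6 + (-1 + 1/(2*b))/3 = 6 + (-⅓ + 1/(6*b)) = 17/3 + 1/(6*b))
(-1*6 - 4)*(S(1) + J(-5)) = (-1*6 - 4)*((⅙)*(1 + 34*1)/1 - ⅓) = (-6 - 4)*((⅙)*1*(1 + 34) - ⅓) = -10*((⅙)*1*35 - ⅓) = -10*(35/6 - ⅓) = -10*11/2 = -55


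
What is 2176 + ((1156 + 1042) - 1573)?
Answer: 2801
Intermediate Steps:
2176 + ((1156 + 1042) - 1573) = 2176 + (2198 - 1573) = 2176 + 625 = 2801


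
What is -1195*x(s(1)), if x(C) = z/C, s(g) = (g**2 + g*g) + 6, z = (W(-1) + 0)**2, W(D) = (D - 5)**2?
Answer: -193590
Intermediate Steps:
W(D) = (-5 + D)**2
z = 1296 (z = ((-5 - 1)**2 + 0)**2 = ((-6)**2 + 0)**2 = (36 + 0)**2 = 36**2 = 1296)
s(g) = 6 + 2*g**2 (s(g) = (g**2 + g**2) + 6 = 2*g**2 + 6 = 6 + 2*g**2)
x(C) = 1296/C
-1195*x(s(1)) = -1548720/(6 + 2*1**2) = -1548720/(6 + 2*1) = -1548720/(6 + 2) = -1548720/8 = -1195*162 = -193590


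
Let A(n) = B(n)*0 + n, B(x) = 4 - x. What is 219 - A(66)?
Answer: 153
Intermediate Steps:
A(n) = n (A(n) = (4 - n)*0 + n = 0 + n = n)
219 - A(66) = 219 - 1*66 = 219 - 66 = 153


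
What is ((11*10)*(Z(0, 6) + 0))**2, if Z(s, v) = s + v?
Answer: 435600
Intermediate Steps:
((11*10)*(Z(0, 6) + 0))**2 = ((11*10)*((0 + 6) + 0))**2 = (110*(6 + 0))**2 = (110*6)**2 = 660**2 = 435600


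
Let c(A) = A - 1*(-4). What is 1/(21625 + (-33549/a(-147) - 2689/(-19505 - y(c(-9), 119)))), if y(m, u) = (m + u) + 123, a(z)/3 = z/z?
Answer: 19742/206148653 ≈ 9.5766e-5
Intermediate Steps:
a(z) = 3 (a(z) = 3*(z/z) = 3*1 = 3)
c(A) = 4 + A (c(A) = A + 4 = 4 + A)
y(m, u) = 123 + m + u
1/(21625 + (-33549/a(-147) - 2689/(-19505 - y(c(-9), 119)))) = 1/(21625 + (-33549/3 - 2689/(-19505 - (123 + (4 - 9) + 119)))) = 1/(21625 + (-33549*1/3 - 2689/(-19505 - (123 - 5 + 119)))) = 1/(21625 + (-11183 - 2689/(-19505 - 1*237))) = 1/(21625 + (-11183 - 2689/(-19505 - 237))) = 1/(21625 + (-11183 - 2689/(-19742))) = 1/(21625 + (-11183 - 2689*(-1/19742))) = 1/(21625 + (-11183 + 2689/19742)) = 1/(21625 - 220772097/19742) = 1/(206148653/19742) = 19742/206148653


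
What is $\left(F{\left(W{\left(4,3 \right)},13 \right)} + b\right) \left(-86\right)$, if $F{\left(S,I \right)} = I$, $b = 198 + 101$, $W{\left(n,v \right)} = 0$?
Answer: $-26832$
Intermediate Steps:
$b = 299$
$\left(F{\left(W{\left(4,3 \right)},13 \right)} + b\right) \left(-86\right) = \left(13 + 299\right) \left(-86\right) = 312 \left(-86\right) = -26832$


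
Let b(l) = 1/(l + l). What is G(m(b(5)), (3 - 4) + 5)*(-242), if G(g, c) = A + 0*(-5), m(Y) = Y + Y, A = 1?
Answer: -242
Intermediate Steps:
b(l) = 1/(2*l)
m(Y) = 2*Y
G(g, c) = 1 (G(g, c) = 1 + 0*(-5) = 1 + 0 = 1)
G(m(b(5)), (3 - 4) + 5)*(-242) = 1*(-242) = -242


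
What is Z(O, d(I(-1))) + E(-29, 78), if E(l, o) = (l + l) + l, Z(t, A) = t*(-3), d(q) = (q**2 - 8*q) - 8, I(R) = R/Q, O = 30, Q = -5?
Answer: -177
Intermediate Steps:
I(R) = -R/5 (I(R) = R/(-5) = R*(-1/5) = -R/5)
d(q) = -8 + q**2 - 8*q
Z(t, A) = -3*t
E(l, o) = 3*l (E(l, o) = 2*l + l = 3*l)
Z(O, d(I(-1))) + E(-29, 78) = -3*30 + 3*(-29) = -90 - 87 = -177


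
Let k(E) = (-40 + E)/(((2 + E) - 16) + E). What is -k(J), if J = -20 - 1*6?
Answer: -1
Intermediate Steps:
J = -26 (J = -20 - 6 = -26)
k(E) = (-40 + E)/(-14 + 2*E) (k(E) = (-40 + E)/((-14 + E) + E) = (-40 + E)/(-14 + 2*E))
-k(J) = -(-40 - 26)/(2*(-7 - 26)) = -(-66)/(2*(-33)) = -(-1)*(-66)/(2*33) = -1*1 = -1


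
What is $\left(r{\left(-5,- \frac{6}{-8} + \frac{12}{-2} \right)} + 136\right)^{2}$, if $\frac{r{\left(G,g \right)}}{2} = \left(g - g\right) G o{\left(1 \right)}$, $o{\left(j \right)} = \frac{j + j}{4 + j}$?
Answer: $18496$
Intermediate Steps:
$o{\left(j \right)} = \frac{2 j}{4 + j}$
$r{\left(G,g \right)} = 0$ ($r{\left(G,g \right)} = 2 \left(g - g\right) G 2 \cdot 1 \frac{1}{4 + 1} = 2 \cdot 0 G 2 \cdot 1 \cdot \frac{1}{5} = 2 \cdot 0 \cdot 2 \cdot 1 \cdot \frac{1}{5} = 2 \cdot 0 \cdot \frac{2}{5} = 2 \cdot 0 = 0$)
$\left(r{\left(-5,- \frac{6}{-8} + \frac{12}{-2} \right)} + 136\right)^{2} = \left(0 + 136\right)^{2} = 136^{2} = 18496$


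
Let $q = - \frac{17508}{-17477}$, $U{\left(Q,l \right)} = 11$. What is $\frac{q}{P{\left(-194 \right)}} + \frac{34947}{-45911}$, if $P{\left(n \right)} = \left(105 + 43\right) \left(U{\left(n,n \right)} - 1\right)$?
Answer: $- \frac{225783473583}{296883022390} \approx -0.76051$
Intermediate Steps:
$P{\left(n \right)} = 1480$ ($P{\left(n \right)} = \left(105 + 43\right) \left(11 - 1\right) = 148 \cdot 10 = 1480$)
$q = \frac{17508}{17477}$ ($q = \left(-17508\right) \left(- \frac{1}{17477}\right) = \frac{17508}{17477} \approx 1.0018$)
$\frac{q}{P{\left(-194 \right)}} + \frac{34947}{-45911} = \frac{17508}{17477 \cdot 1480} + \frac{34947}{-45911} = \frac{17508}{17477} \cdot \frac{1}{1480} + 34947 \left(- \frac{1}{45911}\right) = \frac{4377}{6466490} - \frac{34947}{45911} = - \frac{225783473583}{296883022390}$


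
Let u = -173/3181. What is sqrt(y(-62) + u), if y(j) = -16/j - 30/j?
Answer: 10*sqrt(66858258)/98611 ≈ 0.82919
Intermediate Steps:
y(j) = -46/j
u = -173/3181 (u = -173*1/3181 = -173/3181 ≈ -0.054385)
sqrt(y(-62) + u) = sqrt(-46/(-62) - 173/3181) = sqrt(-46*(-1/62) - 173/3181) = sqrt(23/31 - 173/3181) = sqrt(67800/98611) = 10*sqrt(66858258)/98611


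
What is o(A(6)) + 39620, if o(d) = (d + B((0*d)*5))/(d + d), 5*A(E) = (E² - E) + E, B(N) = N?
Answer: 79241/2 ≈ 39621.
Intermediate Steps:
A(E) = E²/5 (A(E) = ((E² - E) + E)/5 = E²/5)
o(d) = ½ (o(d) = (d + (0*d)*5)/(d + d) = (d + 0*5)/((2*d)) = (d + 0)*(1/(2*d)) = d*(1/(2*d)) = ½)
o(A(6)) + 39620 = ½ + 39620 = 79241/2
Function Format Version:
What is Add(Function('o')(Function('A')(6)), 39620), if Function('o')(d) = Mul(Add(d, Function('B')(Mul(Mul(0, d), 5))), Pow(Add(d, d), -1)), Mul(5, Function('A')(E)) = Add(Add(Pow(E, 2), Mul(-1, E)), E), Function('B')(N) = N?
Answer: Rational(79241, 2) ≈ 39621.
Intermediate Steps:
Function('A')(E) = Mul(Rational(1, 5), Pow(E, 2)) (Function('A')(E) = Mul(Rational(1, 5), Add(Add(Pow(E, 2), Mul(-1, E)), E)) = Mul(Rational(1, 5), Pow(E, 2)))
Function('o')(d) = Rational(1, 2) (Function('o')(d) = Mul(Add(d, Mul(Mul(0, d), 5)), Pow(Add(d, d), -1)) = Mul(Add(d, Mul(0, 5)), Pow(Mul(2, d), -1)) = Mul(Add(d, 0), Mul(Rational(1, 2), Pow(d, -1))) = Mul(d, Mul(Rational(1, 2), Pow(d, -1))) = Rational(1, 2))
Add(Function('o')(Function('A')(6)), 39620) = Add(Rational(1, 2), 39620) = Rational(79241, 2)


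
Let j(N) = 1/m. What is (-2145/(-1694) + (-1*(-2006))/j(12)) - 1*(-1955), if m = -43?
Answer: -12982467/154 ≈ -84302.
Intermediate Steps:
j(N) = -1/43 (j(N) = 1/(-43) = -1/43)
(-2145/(-1694) + (-1*(-2006))/j(12)) - 1*(-1955) = (-2145/(-1694) + (-1*(-2006))/(-1/43)) - 1*(-1955) = (-2145*(-1/1694) + 2006*(-43)) + 1955 = (195/154 - 86258) + 1955 = -13283537/154 + 1955 = -12982467/154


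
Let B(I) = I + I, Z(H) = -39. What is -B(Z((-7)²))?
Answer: 78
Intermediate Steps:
B(I) = 2*I
-B(Z((-7)²)) = -2*(-39) = -1*(-78) = 78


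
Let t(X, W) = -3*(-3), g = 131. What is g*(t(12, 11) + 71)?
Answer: 10480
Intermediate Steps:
t(X, W) = 9
g*(t(12, 11) + 71) = 131*(9 + 71) = 131*80 = 10480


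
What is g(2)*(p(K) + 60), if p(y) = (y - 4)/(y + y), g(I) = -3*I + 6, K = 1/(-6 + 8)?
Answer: 0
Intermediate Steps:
K = ½ (K = 1/2 = ½ ≈ 0.50000)
g(I) = 6 - 3*I
p(y) = (-4 + y)/(2*y) (p(y) = (-4 + y)/((2*y)) = (-4 + y)*(1/(2*y)) = (-4 + y)/(2*y))
g(2)*(p(K) + 60) = (6 - 3*2)*((-4 + ½)/(2*(½)) + 60) = (6 - 6)*((½)*2*(-7/2) + 60) = 0*(-7/2 + 60) = 0*(113/2) = 0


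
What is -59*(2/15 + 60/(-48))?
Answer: 3953/60 ≈ 65.883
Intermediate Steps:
-59*(2/15 + 60/(-48)) = -59*(2*(1/15) + 60*(-1/48)) = -59*(2/15 - 5/4) = -59*(-67/60) = 3953/60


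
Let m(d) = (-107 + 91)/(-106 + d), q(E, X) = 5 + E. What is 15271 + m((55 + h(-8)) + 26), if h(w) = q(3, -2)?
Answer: 259623/17 ≈ 15272.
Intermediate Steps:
h(w) = 8 (h(w) = 5 + 3 = 8)
m(d) = -16/(-106 + d)
15271 + m((55 + h(-8)) + 26) = 15271 - 16/(-106 + ((55 + 8) + 26)) = 15271 - 16/(-106 + (63 + 26)) = 15271 - 16/(-106 + 89) = 15271 - 16/(-17) = 15271 - 16*(-1/17) = 15271 + 16/17 = 259623/17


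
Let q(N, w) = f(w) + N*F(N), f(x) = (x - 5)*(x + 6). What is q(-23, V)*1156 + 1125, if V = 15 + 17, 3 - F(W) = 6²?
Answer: 2064585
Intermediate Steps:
F(W) = -33 (F(W) = 3 - 1*6² = 3 - 1*36 = 3 - 36 = -33)
V = 32
f(x) = (-5 + x)*(6 + x)
q(N, w) = -30 + w + w² - 33*N (q(N, w) = (-30 + w + w²) + N*(-33) = (-30 + w + w²) - 33*N = -30 + w + w² - 33*N)
q(-23, V)*1156 + 1125 = (-30 + 32 + 32² - 33*(-23))*1156 + 1125 = (-30 + 32 + 1024 + 759)*1156 + 1125 = 1785*1156 + 1125 = 2063460 + 1125 = 2064585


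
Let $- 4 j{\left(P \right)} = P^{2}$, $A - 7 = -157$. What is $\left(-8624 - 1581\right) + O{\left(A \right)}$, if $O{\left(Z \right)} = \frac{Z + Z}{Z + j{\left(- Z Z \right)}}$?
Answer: $- \frac{8610478953}{843751} \approx -10205.0$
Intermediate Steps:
$A = -150$ ($A = 7 - 157 = -150$)
$j{\left(P \right)} = - \frac{P^{2}}{4}$
$O{\left(Z \right)} = \frac{2 Z}{Z - \frac{Z^{4}}{4}}$ ($O{\left(Z \right)} = \frac{Z + Z}{Z - \frac{\left(- Z Z\right)^{2}}{4}} = \frac{2 Z}{Z - \frac{\left(- Z^{2}\right)^{2}}{4}} = \frac{2 Z}{Z - \frac{Z^{4}}{4}}$)
$\left(-8624 - 1581\right) + O{\left(A \right)} = \left(-8624 - 1581\right) - \frac{8}{-4 + \left(-150\right)^{3}} = \left(-8624 - 1581\right) - \frac{8}{-4 - 3375000} = -10205 - \frac{8}{-3375004} = -10205 - - \frac{2}{843751} = -10205 + \frac{2}{843751} = - \frac{8610478953}{843751}$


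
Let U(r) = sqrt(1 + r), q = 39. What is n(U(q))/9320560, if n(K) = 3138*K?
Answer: 1569*sqrt(10)/2330140 ≈ 0.0021293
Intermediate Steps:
n(U(q))/9320560 = (3138*sqrt(1 + 39))/9320560 = (3138*sqrt(40))*(1/9320560) = (3138*(2*sqrt(10)))*(1/9320560) = (6276*sqrt(10))*(1/9320560) = 1569*sqrt(10)/2330140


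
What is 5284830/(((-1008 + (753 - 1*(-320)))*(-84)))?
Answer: -176161/182 ≈ -967.92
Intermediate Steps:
5284830/(((-1008 + (753 - 1*(-320)))*(-84))) = 5284830/(((-1008 + (753 + 320))*(-84))) = 5284830/(((-1008 + 1073)*(-84))) = 5284830/((65*(-84))) = 5284830/(-5460) = 5284830*(-1/5460) = -176161/182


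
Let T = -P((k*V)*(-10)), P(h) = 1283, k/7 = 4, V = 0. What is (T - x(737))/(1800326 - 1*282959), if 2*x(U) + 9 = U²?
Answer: -272863/1517367 ≈ -0.17983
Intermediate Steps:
k = 28 (k = 7*4 = 28)
T = -1283 (T = -1*1283 = -1283)
x(U) = -9/2 + U²/2
(T - x(737))/(1800326 - 1*282959) = (-1283 - (-9/2 + (½)*737²))/(1800326 - 1*282959) = (-1283 - (-9/2 + (½)*543169))/(1800326 - 282959) = (-1283 - (-9/2 + 543169/2))/1517367 = (-1283 - 1*271580)*(1/1517367) = (-1283 - 271580)*(1/1517367) = -272863*1/1517367 = -272863/1517367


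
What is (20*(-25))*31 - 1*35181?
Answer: -50681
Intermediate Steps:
(20*(-25))*31 - 1*35181 = -500*31 - 35181 = -15500 - 35181 = -50681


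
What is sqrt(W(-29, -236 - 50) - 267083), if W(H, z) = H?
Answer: 2*I*sqrt(66778) ≈ 516.83*I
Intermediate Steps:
sqrt(W(-29, -236 - 50) - 267083) = sqrt(-29 - 267083) = sqrt(-267112) = 2*I*sqrt(66778)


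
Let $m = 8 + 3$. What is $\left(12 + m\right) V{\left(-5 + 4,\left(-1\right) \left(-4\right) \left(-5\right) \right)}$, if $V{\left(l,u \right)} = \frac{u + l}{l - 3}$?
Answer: $\frac{483}{4} \approx 120.75$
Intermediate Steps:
$V{\left(l,u \right)} = \frac{l + u}{-3 + l}$
$m = 11$
$\left(12 + m\right) V{\left(-5 + 4,\left(-1\right) \left(-4\right) \left(-5\right) \right)} = \left(12 + 11\right) \frac{\left(-5 + 4\right) + \left(-1\right) \left(-4\right) \left(-5\right)}{-3 + \left(-5 + 4\right)} = 23 \frac{-1 + 4 \left(-5\right)}{-3 - 1} = 23 \frac{-1 - 20}{-4} = 23 \left(\left(- \frac{1}{4}\right) \left(-21\right)\right) = 23 \cdot \frac{21}{4} = \frac{483}{4}$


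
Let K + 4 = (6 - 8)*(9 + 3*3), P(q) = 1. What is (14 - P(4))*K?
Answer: -520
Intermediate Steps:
K = -40 (K = -4 + (6 - 8)*(9 + 3*3) = -4 - 2*(9 + 9) = -4 - 2*18 = -4 - 36 = -40)
(14 - P(4))*K = (14 - 1*1)*(-40) = (14 - 1)*(-40) = 13*(-40) = -520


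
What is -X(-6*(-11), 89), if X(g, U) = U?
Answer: -89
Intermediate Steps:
-X(-6*(-11), 89) = -1*89 = -89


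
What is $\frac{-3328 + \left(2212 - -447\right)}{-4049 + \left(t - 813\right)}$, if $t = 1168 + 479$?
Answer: $\frac{669}{3215} \approx 0.20809$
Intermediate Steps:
$t = 1647$
$\frac{-3328 + \left(2212 - -447\right)}{-4049 + \left(t - 813\right)} = \frac{-3328 + \left(2212 - -447\right)}{-4049 + \left(1647 - 813\right)} = \frac{-3328 + \left(2212 + 447\right)}{-4049 + \left(1647 - 813\right)} = \frac{-3328 + 2659}{-4049 + 834} = - \frac{669}{-3215} = \left(-669\right) \left(- \frac{1}{3215}\right) = \frac{669}{3215}$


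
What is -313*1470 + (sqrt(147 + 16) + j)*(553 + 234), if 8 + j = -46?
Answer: -502608 + 787*sqrt(163) ≈ -4.9256e+5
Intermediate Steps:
j = -54 (j = -8 - 46 = -54)
-313*1470 + (sqrt(147 + 16) + j)*(553 + 234) = -313*1470 + (sqrt(147 + 16) - 54)*(553 + 234) = -460110 + (sqrt(163) - 54)*787 = -460110 + (-54 + sqrt(163))*787 = -460110 + (-42498 + 787*sqrt(163)) = -502608 + 787*sqrt(163)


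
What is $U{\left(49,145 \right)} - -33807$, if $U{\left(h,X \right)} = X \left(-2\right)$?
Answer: $33517$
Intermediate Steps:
$U{\left(h,X \right)} = - 2 X$
$U{\left(49,145 \right)} - -33807 = \left(-2\right) 145 - -33807 = -290 + 33807 = 33517$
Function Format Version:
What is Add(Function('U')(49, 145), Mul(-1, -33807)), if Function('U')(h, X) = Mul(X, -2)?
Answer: 33517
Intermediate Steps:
Function('U')(h, X) = Mul(-2, X)
Add(Function('U')(49, 145), Mul(-1, -33807)) = Add(Mul(-2, 145), Mul(-1, -33807)) = Add(-290, 33807) = 33517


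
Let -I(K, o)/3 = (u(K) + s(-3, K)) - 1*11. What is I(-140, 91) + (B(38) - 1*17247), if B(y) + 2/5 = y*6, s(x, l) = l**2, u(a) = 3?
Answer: -378977/5 ≈ -75795.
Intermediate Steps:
B(y) = -2/5 + 6*y (B(y) = -2/5 + y*6 = -2/5 + 6*y)
I(K, o) = 24 - 3*K**2 (I(K, o) = -3*((3 + K**2) - 1*11) = -3*((3 + K**2) - 11) = -3*(-8 + K**2) = 24 - 3*K**2)
I(-140, 91) + (B(38) - 1*17247) = (24 - 3*(-140)**2) + ((-2/5 + 6*38) - 1*17247) = (24 - 3*19600) + ((-2/5 + 228) - 17247) = (24 - 58800) + (1138/5 - 17247) = -58776 - 85097/5 = -378977/5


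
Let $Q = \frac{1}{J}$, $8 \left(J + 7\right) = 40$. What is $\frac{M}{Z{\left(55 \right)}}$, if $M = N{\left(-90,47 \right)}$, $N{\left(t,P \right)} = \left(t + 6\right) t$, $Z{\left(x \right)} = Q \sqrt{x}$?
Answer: $- \frac{3024 \sqrt{55}}{11} \approx -2038.8$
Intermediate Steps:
$J = -2$ ($J = -7 + \frac{1}{8} \cdot 40 = -7 + 5 = -2$)
$Q = - \frac{1}{2}$ ($Q = \frac{1}{-2} = - \frac{1}{2} \approx -0.5$)
$Z{\left(x \right)} = - \frac{\sqrt{x}}{2}$
$N{\left(t,P \right)} = t \left(6 + t\right)$ ($N{\left(t,P \right)} = \left(6 + t\right) t = t \left(6 + t\right)$)
$M = 7560$ ($M = - 90 \left(6 - 90\right) = \left(-90\right) \left(-84\right) = 7560$)
$\frac{M}{Z{\left(55 \right)}} = \frac{7560}{\left(- \frac{1}{2}\right) \sqrt{55}} = 7560 \left(- \frac{2 \sqrt{55}}{55}\right) = - \frac{3024 \sqrt{55}}{11}$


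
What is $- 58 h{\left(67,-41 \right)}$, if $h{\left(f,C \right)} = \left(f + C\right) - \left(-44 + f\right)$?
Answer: $-174$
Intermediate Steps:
$h{\left(f,C \right)} = 44 + C$ ($h{\left(f,C \right)} = \left(C + f\right) - \left(-44 + f\right) = 44 + C$)
$- 58 h{\left(67,-41 \right)} = - 58 \left(44 - 41\right) = \left(-58\right) 3 = -174$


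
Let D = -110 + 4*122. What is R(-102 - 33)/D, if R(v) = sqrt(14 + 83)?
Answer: sqrt(97)/378 ≈ 0.026055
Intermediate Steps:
R(v) = sqrt(97)
D = 378 (D = -110 + 488 = 378)
R(-102 - 33)/D = sqrt(97)/378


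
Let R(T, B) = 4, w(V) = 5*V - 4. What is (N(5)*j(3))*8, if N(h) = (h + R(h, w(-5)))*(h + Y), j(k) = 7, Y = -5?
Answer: 0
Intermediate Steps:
w(V) = -4 + 5*V
N(h) = (-5 + h)*(4 + h) (N(h) = (h + 4)*(h - 5) = (4 + h)*(-5 + h) = (-5 + h)*(4 + h))
(N(5)*j(3))*8 = ((-20 + 5**2 - 1*5)*7)*8 = ((-20 + 25 - 5)*7)*8 = (0*7)*8 = 0*8 = 0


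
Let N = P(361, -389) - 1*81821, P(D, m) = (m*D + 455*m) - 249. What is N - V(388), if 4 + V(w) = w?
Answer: -399878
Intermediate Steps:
V(w) = -4 + w
P(D, m) = -249 + 455*m + D*m (P(D, m) = (D*m + 455*m) - 249 = (455*m + D*m) - 249 = -249 + 455*m + D*m)
N = -399494 (N = (-249 + 455*(-389) + 361*(-389)) - 1*81821 = (-249 - 176995 - 140429) - 81821 = -317673 - 81821 = -399494)
N - V(388) = -399494 - (-4 + 388) = -399494 - 1*384 = -399494 - 384 = -399878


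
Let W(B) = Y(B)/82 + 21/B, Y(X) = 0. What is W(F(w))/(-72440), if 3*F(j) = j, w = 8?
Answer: -63/579520 ≈ -0.00010871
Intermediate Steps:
F(j) = j/3
W(B) = 21/B (W(B) = 0/82 + 21/B = 0*(1/82) + 21/B = 0 + 21/B = 21/B)
W(F(w))/(-72440) = (21/(((1/3)*8)))/(-72440) = (21/(8/3))*(-1/72440) = (21*(3/8))*(-1/72440) = (63/8)*(-1/72440) = -63/579520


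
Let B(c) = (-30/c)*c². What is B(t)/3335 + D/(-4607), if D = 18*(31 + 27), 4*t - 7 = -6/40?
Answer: -29747397/122914760 ≈ -0.24202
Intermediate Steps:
t = 137/80 (t = 7/4 + (-6/40)/4 = 7/4 + (-6*1/40)/4 = 7/4 + (¼)*(-3/20) = 7/4 - 3/80 = 137/80 ≈ 1.7125)
B(c) = -30*c
D = 1044 (D = 18*58 = 1044)
B(t)/3335 + D/(-4607) = -30*137/80/3335 + 1044/(-4607) = -411/8*1/3335 + 1044*(-1/4607) = -411/26680 - 1044/4607 = -29747397/122914760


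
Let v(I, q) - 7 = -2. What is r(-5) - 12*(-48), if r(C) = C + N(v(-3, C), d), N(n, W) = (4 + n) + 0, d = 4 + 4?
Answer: 580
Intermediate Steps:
d = 8
v(I, q) = 5 (v(I, q) = 7 - 2 = 5)
N(n, W) = 4 + n
r(C) = 9 + C (r(C) = C + (4 + 5) = C + 9 = 9 + C)
r(-5) - 12*(-48) = (9 - 5) - 12*(-48) = 4 + 576 = 580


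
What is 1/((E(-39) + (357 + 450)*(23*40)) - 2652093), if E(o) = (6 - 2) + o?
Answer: -1/1909688 ≈ -5.2365e-7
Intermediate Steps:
E(o) = 4 + o
1/((E(-39) + (357 + 450)*(23*40)) - 2652093) = 1/(((4 - 39) + (357 + 450)*(23*40)) - 2652093) = 1/((-35 + 807*920) - 2652093) = 1/((-35 + 742440) - 2652093) = 1/(742405 - 2652093) = 1/(-1909688) = -1/1909688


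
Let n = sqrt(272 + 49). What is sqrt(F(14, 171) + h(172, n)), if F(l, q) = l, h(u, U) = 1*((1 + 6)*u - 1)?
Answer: sqrt(1217) ≈ 34.885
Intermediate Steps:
n = sqrt(321) ≈ 17.916
h(u, U) = -1 + 7*u (h(u, U) = 1*(7*u - 1) = 1*(-1 + 7*u) = -1 + 7*u)
sqrt(F(14, 171) + h(172, n)) = sqrt(14 + (-1 + 7*172)) = sqrt(14 + (-1 + 1204)) = sqrt(14 + 1203) = sqrt(1217)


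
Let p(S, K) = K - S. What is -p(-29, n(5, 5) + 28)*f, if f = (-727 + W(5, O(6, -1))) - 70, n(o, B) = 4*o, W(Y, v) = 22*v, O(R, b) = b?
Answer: 63063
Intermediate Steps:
f = -819 (f = (-727 + 22*(-1)) - 70 = (-727 - 22) - 70 = -749 - 70 = -819)
-p(-29, n(5, 5) + 28)*f = -((4*5 + 28) - 1*(-29))*(-819) = -((20 + 28) + 29)*(-819) = -(48 + 29)*(-819) = -77*(-819) = -1*(-63063) = 63063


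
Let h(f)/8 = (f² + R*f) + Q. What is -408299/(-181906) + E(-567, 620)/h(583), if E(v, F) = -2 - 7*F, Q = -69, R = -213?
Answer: 175894550355/78452783492 ≈ 2.2420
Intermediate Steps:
h(f) = -552 - 1704*f + 8*f² (h(f) = 8*((f² - 213*f) - 69) = 8*(-69 + f² - 213*f) = -552 - 1704*f + 8*f²)
-408299/(-181906) + E(-567, 620)/h(583) = -408299/(-181906) + (-2 - 7*620)/(-552 - 1704*583 + 8*583²) = -408299*(-1/181906) + (-2 - 4340)/(-552 - 993432 + 8*339889) = 408299/181906 - 4342/(-552 - 993432 + 2719112) = 408299/181906 - 4342/1725128 = 408299/181906 - 4342*1/1725128 = 408299/181906 - 2171/862564 = 175894550355/78452783492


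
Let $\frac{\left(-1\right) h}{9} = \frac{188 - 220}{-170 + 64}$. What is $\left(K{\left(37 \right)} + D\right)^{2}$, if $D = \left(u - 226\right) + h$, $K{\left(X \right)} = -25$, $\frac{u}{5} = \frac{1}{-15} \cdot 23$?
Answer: $\frac{1727233600}{25281} \approx 68321.0$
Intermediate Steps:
$u = - \frac{23}{3}$ ($u = 5 \frac{1}{-15} \cdot 23 = 5 \left(\left(- \frac{1}{15}\right) 23\right) = 5 \left(- \frac{23}{15}\right) = - \frac{23}{3} \approx -7.6667$)
$h = - \frac{144}{53}$ ($h = - 9 \frac{188 - 220}{-170 + 64} = - 9 \left(- \frac{32}{-106}\right) = - 9 \left(\left(-32\right) \left(- \frac{1}{106}\right)\right) = \left(-9\right) \frac{16}{53} = - \frac{144}{53} \approx -2.717$)
$D = - \frac{37585}{159}$ ($D = \left(- \frac{23}{3} - 226\right) - \frac{144}{53} = - \frac{701}{3} - \frac{144}{53} = - \frac{37585}{159} \approx -236.38$)
$\left(K{\left(37 \right)} + D\right)^{2} = \left(-25 - \frac{37585}{159}\right)^{2} = \left(- \frac{41560}{159}\right)^{2} = \frac{1727233600}{25281}$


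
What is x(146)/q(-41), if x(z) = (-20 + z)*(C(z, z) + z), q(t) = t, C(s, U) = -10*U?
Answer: 165564/41 ≈ 4038.1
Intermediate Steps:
x(z) = -9*z*(-20 + z) (x(z) = (-20 + z)*(-10*z + z) = (-20 + z)*(-9*z) = -9*z*(-20 + z))
x(146)/q(-41) = (9*146*(20 - 1*146))/(-41) = (9*146*(20 - 146))*(-1/41) = (9*146*(-126))*(-1/41) = -165564*(-1/41) = 165564/41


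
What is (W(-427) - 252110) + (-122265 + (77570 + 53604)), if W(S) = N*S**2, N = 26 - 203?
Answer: -32515434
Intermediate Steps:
N = -177
W(S) = -177*S**2
(W(-427) - 252110) + (-122265 + (77570 + 53604)) = (-177*(-427)**2 - 252110) + (-122265 + (77570 + 53604)) = (-177*182329 - 252110) + (-122265 + 131174) = (-32272233 - 252110) + 8909 = -32524343 + 8909 = -32515434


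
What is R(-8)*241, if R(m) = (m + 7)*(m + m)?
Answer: 3856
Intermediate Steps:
R(m) = 2*m*(7 + m) (R(m) = (7 + m)*(2*m) = 2*m*(7 + m))
R(-8)*241 = (2*(-8)*(7 - 8))*241 = (2*(-8)*(-1))*241 = 16*241 = 3856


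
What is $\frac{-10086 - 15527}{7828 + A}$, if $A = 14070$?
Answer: $- \frac{25613}{21898} \approx -1.1697$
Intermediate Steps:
$\frac{-10086 - 15527}{7828 + A} = \frac{-10086 - 15527}{7828 + 14070} = - \frac{25613}{21898}$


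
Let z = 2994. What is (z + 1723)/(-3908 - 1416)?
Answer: -4717/5324 ≈ -0.88599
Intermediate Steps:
(z + 1723)/(-3908 - 1416) = (2994 + 1723)/(-3908 - 1416) = 4717/(-5324) = 4717*(-1/5324) = -4717/5324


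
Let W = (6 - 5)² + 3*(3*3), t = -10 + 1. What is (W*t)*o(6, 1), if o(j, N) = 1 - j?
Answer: 1260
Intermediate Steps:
t = -9
W = 28 (W = 1² + 3*9 = 1 + 27 = 28)
(W*t)*o(6, 1) = (28*(-9))*(1 - 1*6) = -252*(1 - 6) = -252*(-5) = 1260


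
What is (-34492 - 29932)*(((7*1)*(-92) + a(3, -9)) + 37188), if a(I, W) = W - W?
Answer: -2354310656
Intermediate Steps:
a(I, W) = 0
(-34492 - 29932)*(((7*1)*(-92) + a(3, -9)) + 37188) = (-34492 - 29932)*(((7*1)*(-92) + 0) + 37188) = -64424*((7*(-92) + 0) + 37188) = -64424*((-644 + 0) + 37188) = -64424*(-644 + 37188) = -64424*36544 = -2354310656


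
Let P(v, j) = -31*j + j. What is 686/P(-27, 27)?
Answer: -343/405 ≈ -0.84691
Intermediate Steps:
P(v, j) = -30*j
686/P(-27, 27) = 686/((-30*27)) = 686/(-810) = 686*(-1/810) = -343/405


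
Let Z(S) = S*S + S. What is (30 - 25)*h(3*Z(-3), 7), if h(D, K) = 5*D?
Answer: 450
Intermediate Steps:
Z(S) = S + S**2 (Z(S) = S**2 + S = S + S**2)
(30 - 25)*h(3*Z(-3), 7) = (30 - 25)*(5*(3*(-3*(1 - 3)))) = 5*(5*(3*(-3*(-2)))) = 5*(5*(3*6)) = 5*(5*18) = 5*90 = 450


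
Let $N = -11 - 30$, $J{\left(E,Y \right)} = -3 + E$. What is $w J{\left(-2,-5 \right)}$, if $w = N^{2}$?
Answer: $-8405$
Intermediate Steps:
$N = -41$
$w = 1681$ ($w = \left(-41\right)^{2} = 1681$)
$w J{\left(-2,-5 \right)} = 1681 \left(-3 - 2\right) = 1681 \left(-5\right) = -8405$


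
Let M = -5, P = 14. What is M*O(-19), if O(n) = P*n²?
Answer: -25270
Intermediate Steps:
O(n) = 14*n²
M*O(-19) = -70*(-19)² = -70*361 = -5*5054 = -25270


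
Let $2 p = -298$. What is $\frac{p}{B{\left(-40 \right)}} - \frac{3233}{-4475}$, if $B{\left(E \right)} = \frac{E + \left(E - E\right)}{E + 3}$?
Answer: $- \frac{4908271}{35800} \approx -137.1$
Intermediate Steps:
$p = -149$ ($p = \frac{1}{2} \left(-298\right) = -149$)
$B{\left(E \right)} = \frac{E}{3 + E}$ ($B{\left(E \right)} = \frac{E + 0}{3 + E} = \frac{E}{3 + E}$)
$\frac{p}{B{\left(-40 \right)}} - \frac{3233}{-4475} = - \frac{149}{\left(-40\right) \frac{1}{3 - 40}} - \frac{3233}{-4475} = - \frac{149}{\left(-40\right) \frac{1}{-37}} - - \frac{3233}{4475} = - \frac{149}{\left(-40\right) \left(- \frac{1}{37}\right)} + \frac{3233}{4475} = - \frac{149}{\frac{40}{37}} + \frac{3233}{4475} = \left(-149\right) \frac{37}{40} + \frac{3233}{4475} = - \frac{5513}{40} + \frac{3233}{4475} = - \frac{4908271}{35800}$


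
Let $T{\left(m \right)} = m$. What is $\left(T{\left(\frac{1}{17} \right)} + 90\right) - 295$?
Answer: $- \frac{3484}{17} \approx -204.94$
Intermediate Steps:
$\left(T{\left(\frac{1}{17} \right)} + 90\right) - 295 = \left(\frac{1}{17} + 90\right) - 295 = \frac{1531}{17} - 295 = - \frac{3484}{17}$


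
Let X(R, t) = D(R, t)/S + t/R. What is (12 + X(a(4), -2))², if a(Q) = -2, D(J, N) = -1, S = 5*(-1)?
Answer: 4356/25 ≈ 174.24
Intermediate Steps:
S = -5
X(R, t) = ⅕ + t/R (X(R, t) = -1/(-5) + t/R = -1*(-⅕) + t/R = ⅕ + t/R)
(12 + X(a(4), -2))² = (12 + (-2 + (⅕)*(-2))/(-2))² = (12 - (-2 - ⅖)/2)² = (12 - ½*(-12/5))² = (12 + 6/5)² = (66/5)² = 4356/25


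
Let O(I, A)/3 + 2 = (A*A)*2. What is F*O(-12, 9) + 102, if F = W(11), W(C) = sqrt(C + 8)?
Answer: 102 + 480*sqrt(19) ≈ 2194.3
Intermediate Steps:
W(C) = sqrt(8 + C)
O(I, A) = -6 + 6*A**2 (O(I, A) = -6 + 3*((A*A)*2) = -6 + 3*(A**2*2) = -6 + 3*(2*A**2) = -6 + 6*A**2)
F = sqrt(19) (F = sqrt(8 + 11) = sqrt(19) ≈ 4.3589)
F*O(-12, 9) + 102 = sqrt(19)*(-6 + 6*9**2) + 102 = sqrt(19)*(-6 + 6*81) + 102 = sqrt(19)*(-6 + 486) + 102 = sqrt(19)*480 + 102 = 480*sqrt(19) + 102 = 102 + 480*sqrt(19)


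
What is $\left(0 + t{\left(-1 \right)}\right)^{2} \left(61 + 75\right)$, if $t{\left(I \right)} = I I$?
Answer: $136$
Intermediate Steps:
$t{\left(I \right)} = I^{2}$
$\left(0 + t{\left(-1 \right)}\right)^{2} \left(61 + 75\right) = \left(0 + \left(-1\right)^{2}\right)^{2} \left(61 + 75\right) = \left(0 + 1\right)^{2} \cdot 136 = 1^{2} \cdot 136 = 1 \cdot 136 = 136$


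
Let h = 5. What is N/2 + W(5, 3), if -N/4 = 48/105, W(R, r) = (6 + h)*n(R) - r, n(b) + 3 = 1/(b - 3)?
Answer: -2199/70 ≈ -31.414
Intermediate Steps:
n(b) = -3 + 1/(-3 + b) (n(b) = -3 + 1/(b - 3) = -3 + 1/(-3 + b))
W(R, r) = -r + 11*(10 - 3*R)/(-3 + R) (W(R, r) = (6 + 5)*((10 - 3*R)/(-3 + R)) - r = 11*((10 - 3*R)/(-3 + R)) - r = 11*(10 - 3*R)/(-3 + R) - r = -r + 11*(10 - 3*R)/(-3 + R))
N = -64/35 (N = -192/105 = -4*16/35 = -64/35 ≈ -1.8286)
N/2 + W(5, 3) = -64/35/2 + (110 - 33*5 - 1*3*(-3 + 5))/(-3 + 5) = -64/35*½ + (110 - 165 - 1*3*2)/2 = -32/35 + (110 - 165 - 6)/2 = -32/35 + (½)*(-61) = -32/35 - 61/2 = -2199/70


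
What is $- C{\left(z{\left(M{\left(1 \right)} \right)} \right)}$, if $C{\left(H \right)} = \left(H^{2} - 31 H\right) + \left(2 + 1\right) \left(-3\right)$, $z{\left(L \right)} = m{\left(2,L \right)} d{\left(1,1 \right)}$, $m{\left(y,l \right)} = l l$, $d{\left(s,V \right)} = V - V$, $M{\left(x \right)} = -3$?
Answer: $9$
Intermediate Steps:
$d{\left(s,V \right)} = 0$
$m{\left(y,l \right)} = l^{2}$
$z{\left(L \right)} = 0$ ($z{\left(L \right)} = L^{2} \cdot 0 = 0$)
$C{\left(H \right)} = -9 + H^{2} - 31 H$ ($C{\left(H \right)} = \left(H^{2} - 31 H\right) + 3 \left(-3\right) = \left(H^{2} - 31 H\right) - 9 = -9 + H^{2} - 31 H$)
$- C{\left(z{\left(M{\left(1 \right)} \right)} \right)} = - (-9 + 0^{2} - 0) = - (-9 + 0 + 0) = \left(-1\right) \left(-9\right) = 9$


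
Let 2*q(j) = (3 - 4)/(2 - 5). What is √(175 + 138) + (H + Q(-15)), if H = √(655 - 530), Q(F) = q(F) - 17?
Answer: -101/6 + √313 + 5*√5 ≈ 12.039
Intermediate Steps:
q(j) = ⅙ (q(j) = ((3 - 4)/(2 - 5))/2 = (-1/(-3))/2 = (-1*(-⅓))/2 = (½)*(⅓) = ⅙)
Q(F) = -101/6 (Q(F) = ⅙ - 17 = -101/6)
H = 5*√5 (H = √125 = 5*√5 ≈ 11.180)
√(175 + 138) + (H + Q(-15)) = √(175 + 138) + (5*√5 - 101/6) = √313 + (-101/6 + 5*√5) = -101/6 + √313 + 5*√5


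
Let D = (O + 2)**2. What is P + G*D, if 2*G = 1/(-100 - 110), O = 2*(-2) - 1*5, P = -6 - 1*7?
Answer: -787/60 ≈ -13.117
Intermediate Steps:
P = -13 (P = -6 - 7 = -13)
O = -9 (O = -4 - 5 = -9)
G = -1/420 (G = 1/(2*(-100 - 110)) = (1/2)/(-210) = (1/2)*(-1/210) = -1/420 ≈ -0.0023810)
D = 49 (D = (-9 + 2)**2 = (-7)**2 = 49)
P + G*D = -13 - 1/420*49 = -13 - 7/60 = -787/60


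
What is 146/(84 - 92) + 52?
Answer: 135/4 ≈ 33.750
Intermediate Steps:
146/(84 - 92) + 52 = 146/(-8) + 52 = 146*(-⅛) + 52 = -73/4 + 52 = 135/4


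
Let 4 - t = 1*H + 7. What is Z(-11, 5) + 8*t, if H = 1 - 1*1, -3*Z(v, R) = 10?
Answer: -82/3 ≈ -27.333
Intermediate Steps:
Z(v, R) = -10/3 (Z(v, R) = -⅓*10 = -10/3)
H = 0 (H = 1 - 1 = 0)
t = -3 (t = 4 - (1*0 + 7) = 4 - (0 + 7) = 4 - 1*7 = 4 - 7 = -3)
Z(-11, 5) + 8*t = -10/3 + 8*(-3) = -10/3 - 24 = -82/3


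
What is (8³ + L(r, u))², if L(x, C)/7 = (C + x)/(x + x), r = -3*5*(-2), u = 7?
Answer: 959698441/3600 ≈ 2.6658e+5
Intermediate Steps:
r = 30 (r = -15*(-2) = 30)
L(x, C) = 7*(C + x)/(2*x) (L(x, C) = 7*((C + x)/(x + x)) = 7*((C + x)/((2*x))) = 7*((C + x)*(1/(2*x))) = 7*((C + x)/(2*x)) = 7*(C + x)/(2*x))
(8³ + L(r, u))² = (8³ + (7/2)*(7 + 30)/30)² = (512 + (7/2)*(1/30)*37)² = (512 + 259/60)² = (30979/60)² = 959698441/3600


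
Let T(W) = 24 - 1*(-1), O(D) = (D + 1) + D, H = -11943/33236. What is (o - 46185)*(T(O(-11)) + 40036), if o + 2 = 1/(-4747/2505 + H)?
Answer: -347282893151628329/187688507 ≈ -1.8503e+9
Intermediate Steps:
H = -11943/33236 (H = -11943*1/33236 = -11943/33236 ≈ -0.35934)
O(D) = 1 + 2*D (O(D) = (1 + D) + D = 1 + 2*D)
T(W) = 25 (T(W) = 24 + 1 = 25)
o = -458633194/187688507 (o = -2 + 1/(-4747/2505 - 11943/33236) = -2 + 1/(-187688507/83256180) = -2 - 83256180/187688507 = -458633194/187688507 ≈ -2.4436)
(o - 46185)*(T(O(-11)) + 40036) = (-458633194/187688507 - 46185)*(25 + 40036) = -8668852328989/187688507*40061 = -347282893151628329/187688507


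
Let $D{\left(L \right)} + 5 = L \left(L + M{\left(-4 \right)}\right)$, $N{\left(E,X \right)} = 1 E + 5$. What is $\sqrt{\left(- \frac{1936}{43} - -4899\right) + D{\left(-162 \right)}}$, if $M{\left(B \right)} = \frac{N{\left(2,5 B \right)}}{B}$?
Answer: $\frac{\sqrt{232060422}}{86} \approx 177.13$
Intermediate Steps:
$N{\left(E,X \right)} = 5 + E$ ($N{\left(E,X \right)} = E + 5 = 5 + E$)
$M{\left(B \right)} = \frac{7}{B}$ ($M{\left(B \right)} = \frac{5 + 2}{B} = \frac{7}{B}$)
$D{\left(L \right)} = -5 + L \left(- \frac{7}{4} + L\right)$ ($D{\left(L \right)} = -5 + L \left(L + \frac{7}{-4}\right) = -5 + L \left(L + 7 \left(- \frac{1}{4}\right)\right) = -5 + L \left(L - \frac{7}{4}\right) = -5 + L \left(- \frac{7}{4} + L\right)$)
$\sqrt{\left(- \frac{1936}{43} - -4899\right) + D{\left(-162 \right)}} = \sqrt{\left(- \frac{1936}{43} - -4899\right) - \left(- \frac{557}{2} - 26244\right)} = \sqrt{\left(\left(-1936\right) \frac{1}{43} + 4899\right) + \left(-5 + 26244 + \frac{567}{2}\right)} = \sqrt{\left(- \frac{1936}{43} + 4899\right) + \frac{53045}{2}} = \sqrt{\frac{208721}{43} + \frac{53045}{2}} = \sqrt{\frac{2698377}{86}} = \frac{\sqrt{232060422}}{86}$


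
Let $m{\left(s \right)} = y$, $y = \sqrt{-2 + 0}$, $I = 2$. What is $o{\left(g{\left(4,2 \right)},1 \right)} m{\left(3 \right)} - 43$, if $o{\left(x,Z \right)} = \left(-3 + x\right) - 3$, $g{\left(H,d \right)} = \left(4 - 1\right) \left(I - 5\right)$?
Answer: $-43 - 15 i \sqrt{2} \approx -43.0 - 21.213 i$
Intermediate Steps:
$y = i \sqrt{2}$ ($y = \sqrt{-2} = i \sqrt{2} \approx 1.4142 i$)
$m{\left(s \right)} = i \sqrt{2}$
$g{\left(H,d \right)} = -9$ ($g{\left(H,d \right)} = \left(4 - 1\right) \left(2 - 5\right) = 3 \left(-3\right) = -9$)
$o{\left(x,Z \right)} = -6 + x$
$o{\left(g{\left(4,2 \right)},1 \right)} m{\left(3 \right)} - 43 = \left(-6 - 9\right) i \sqrt{2} - 43 = - 15 i \sqrt{2} - 43 = -43 - 15 i \sqrt{2}$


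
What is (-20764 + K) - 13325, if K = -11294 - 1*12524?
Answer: -57907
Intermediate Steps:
K = -23818 (K = -11294 - 12524 = -23818)
(-20764 + K) - 13325 = (-20764 - 23818) - 13325 = -44582 - 13325 = -57907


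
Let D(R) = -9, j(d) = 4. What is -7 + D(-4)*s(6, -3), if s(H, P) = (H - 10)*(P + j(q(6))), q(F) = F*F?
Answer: 29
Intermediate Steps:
q(F) = F²
s(H, P) = (-10 + H)*(4 + P) (s(H, P) = (H - 10)*(P + 4) = (-10 + H)*(4 + P))
-7 + D(-4)*s(6, -3) = -7 - 9*(-40 - 10*(-3) + 4*6 + 6*(-3)) = -7 - 9*(-40 + 30 + 24 - 18) = -7 - 9*(-4) = -7 + 36 = 29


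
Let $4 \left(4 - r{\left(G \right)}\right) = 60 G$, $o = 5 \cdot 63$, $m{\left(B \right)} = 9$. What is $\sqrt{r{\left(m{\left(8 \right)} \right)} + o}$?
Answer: $2 \sqrt{46} \approx 13.565$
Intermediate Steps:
$o = 315$
$r{\left(G \right)} = 4 - 15 G$ ($r{\left(G \right)} = 4 - \frac{60 G}{4} = 4 - 15 G$)
$\sqrt{r{\left(m{\left(8 \right)} \right)} + o} = \sqrt{\left(4 - 135\right) + 315} = \sqrt{-131 + 315} = \sqrt{184} = 2 \sqrt{46}$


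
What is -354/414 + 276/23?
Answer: 769/69 ≈ 11.145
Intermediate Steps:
-354/414 + 276/23 = -354*1/414 + 276*(1/23) = -59/69 + 12 = 769/69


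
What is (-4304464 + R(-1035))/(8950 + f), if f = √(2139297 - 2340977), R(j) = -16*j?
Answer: -1918837040/4015209 + 4287904*I*√12605/20076045 ≈ -477.89 + 23.979*I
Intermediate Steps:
f = 4*I*√12605 (f = √(-201680) = 4*I*√12605 ≈ 449.09*I)
(-4304464 + R(-1035))/(8950 + f) = (-4304464 - 16*(-1035))/(8950 + 4*I*√12605) = (-4304464 + 16560)/(8950 + 4*I*√12605) = -4287904/(8950 + 4*I*√12605)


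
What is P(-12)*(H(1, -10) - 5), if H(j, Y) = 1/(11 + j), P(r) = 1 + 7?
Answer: -118/3 ≈ -39.333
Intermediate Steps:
P(r) = 8
P(-12)*(H(1, -10) - 5) = 8*(1/(11 + 1) - 5) = 8*(1/12 - 5) = 8*(-59/12) = -118/3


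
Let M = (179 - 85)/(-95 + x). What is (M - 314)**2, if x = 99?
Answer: 337561/4 ≈ 84390.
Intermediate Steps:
M = 47/2 (M = (179 - 85)/(-95 + 99) = 94/4 = 94*(1/4) = 47/2 ≈ 23.500)
(M - 314)**2 = (47/2 - 314)**2 = (-581/2)**2 = 337561/4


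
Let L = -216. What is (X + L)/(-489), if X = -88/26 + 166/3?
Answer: 6398/19071 ≈ 0.33548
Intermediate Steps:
X = 2026/39 (X = -88*1/26 + 166*(1/3) = -44/13 + 166/3 = 2026/39 ≈ 51.949)
(X + L)/(-489) = (2026/39 - 216)/(-489) = -6398/39*(-1/489) = 6398/19071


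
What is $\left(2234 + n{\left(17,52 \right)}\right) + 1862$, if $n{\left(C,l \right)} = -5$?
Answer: $4091$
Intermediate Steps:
$\left(2234 + n{\left(17,52 \right)}\right) + 1862 = \left(2234 - 5\right) + 1862 = 2229 + 1862 = 4091$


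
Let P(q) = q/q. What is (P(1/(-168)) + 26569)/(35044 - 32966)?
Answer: 13285/1039 ≈ 12.786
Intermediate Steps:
P(q) = 1
(P(1/(-168)) + 26569)/(35044 - 32966) = (1 + 26569)/(35044 - 32966) = 26570/2078 = 26570*(1/2078) = 13285/1039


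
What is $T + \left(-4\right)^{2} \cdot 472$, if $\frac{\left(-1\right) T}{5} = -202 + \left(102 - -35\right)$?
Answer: $7877$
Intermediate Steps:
$T = 325$ ($T = - 5 \left(-202 + \left(102 - -35\right)\right) = - 5 \left(-202 + \left(102 + 35\right)\right) = - 5 \left(-202 + 137\right) = \left(-5\right) \left(-65\right) = 325$)
$T + \left(-4\right)^{2} \cdot 472 = 325 + \left(-4\right)^{2} \cdot 472 = 325 + 16 \cdot 472 = 325 + 7552 = 7877$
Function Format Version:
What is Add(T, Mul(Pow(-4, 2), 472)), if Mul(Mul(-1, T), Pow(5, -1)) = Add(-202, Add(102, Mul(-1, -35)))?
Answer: 7877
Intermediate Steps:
T = 325 (T = Mul(-5, Add(-202, Add(102, Mul(-1, -35)))) = Mul(-5, Add(-202, Add(102, 35))) = Mul(-5, Add(-202, 137)) = Mul(-5, -65) = 325)
Add(T, Mul(Pow(-4, 2), 472)) = Add(325, Mul(Pow(-4, 2), 472)) = Add(325, Mul(16, 472)) = Add(325, 7552) = 7877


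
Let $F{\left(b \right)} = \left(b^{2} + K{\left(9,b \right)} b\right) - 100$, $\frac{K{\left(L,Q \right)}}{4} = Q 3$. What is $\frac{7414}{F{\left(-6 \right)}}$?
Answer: $\frac{3707}{184} \approx 20.147$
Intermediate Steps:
$K{\left(L,Q \right)} = 12 Q$ ($K{\left(L,Q \right)} = 4 Q 3 = 4 \cdot 3 Q = 12 Q$)
$F{\left(b \right)} = -100 + 13 b^{2}$ ($F{\left(b \right)} = \left(b^{2} + 12 b b\right) - 100 = \left(b^{2} + 12 b^{2}\right) - 100 = 13 b^{2} - 100 = -100 + 13 b^{2}$)
$\frac{7414}{F{\left(-6 \right)}} = \frac{7414}{-100 + 13 \left(-6\right)^{2}} = \frac{7414}{-100 + 13 \cdot 36} = \frac{7414}{-100 + 468} = \frac{7414}{368} = 7414 \cdot \frac{1}{368} = \frac{3707}{184}$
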